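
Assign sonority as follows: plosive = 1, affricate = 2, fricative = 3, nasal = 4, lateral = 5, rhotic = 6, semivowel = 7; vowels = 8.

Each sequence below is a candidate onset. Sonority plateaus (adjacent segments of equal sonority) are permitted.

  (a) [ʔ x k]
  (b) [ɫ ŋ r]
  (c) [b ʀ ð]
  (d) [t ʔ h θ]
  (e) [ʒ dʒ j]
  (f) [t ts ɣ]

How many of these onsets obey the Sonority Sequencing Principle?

2

(a) sonority 1-3-1: ill-formed.
(b) sonority 5-4-6: ill-formed.
(c) sonority 1-6-3: ill-formed.
(d) sonority 1-1-3-3: well-formed.
(e) sonority 3-2-7: ill-formed.
(f) sonority 1-2-3: well-formed.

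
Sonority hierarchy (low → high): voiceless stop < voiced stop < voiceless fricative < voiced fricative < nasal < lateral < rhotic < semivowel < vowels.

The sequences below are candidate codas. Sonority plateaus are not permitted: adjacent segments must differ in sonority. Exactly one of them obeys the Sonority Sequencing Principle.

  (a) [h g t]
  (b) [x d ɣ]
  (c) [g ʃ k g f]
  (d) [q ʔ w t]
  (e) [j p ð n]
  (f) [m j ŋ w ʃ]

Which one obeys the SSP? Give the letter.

a

(a) 3-2-1 → obeys
(b) 3-2-4 → violates
(c) 2-3-1-2-3 → violates
(d) 1-1-8-1 → violates
(e) 8-1-4-5 → violates
(f) 5-8-5-8-3 → violates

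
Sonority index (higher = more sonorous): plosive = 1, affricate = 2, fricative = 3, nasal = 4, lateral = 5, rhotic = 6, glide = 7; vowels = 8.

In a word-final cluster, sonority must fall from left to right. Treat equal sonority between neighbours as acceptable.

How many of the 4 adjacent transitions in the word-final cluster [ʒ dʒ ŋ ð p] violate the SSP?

/ʒ/ — fricative, sonority 3.
/dʒ/ — affricate, sonority 2.
/ŋ/ — nasal, sonority 4.
/ð/ — fricative, sonority 3.
/p/ — plosive, sonority 1.
/ʒ/→/dʒ/: 3→2 (falls) — ok.
/dʒ/→/ŋ/: 2→4 (does not fall) — violation.
/ŋ/→/ð/: 4→3 (falls) — ok.
/ð/→/p/: 3→1 (falls) — ok.

1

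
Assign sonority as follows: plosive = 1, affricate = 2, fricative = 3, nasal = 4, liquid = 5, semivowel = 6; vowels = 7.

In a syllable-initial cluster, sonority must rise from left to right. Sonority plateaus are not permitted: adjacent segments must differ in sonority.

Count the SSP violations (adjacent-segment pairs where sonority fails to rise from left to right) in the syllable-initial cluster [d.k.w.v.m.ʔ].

/d/: plosive = 1.
/k/: plosive = 1.
/w/: semivowel = 6.
/v/: fricative = 3.
/m/: nasal = 4.
/ʔ/: plosive = 1.
/d/→/k/: 1→1 (plateau) — violation.
/k/→/w/: 1→6 (rises) — ok.
/w/→/v/: 6→3 (does not rise) — violation.
/v/→/m/: 3→4 (rises) — ok.
/m/→/ʔ/: 4→1 (does not rise) — violation.

3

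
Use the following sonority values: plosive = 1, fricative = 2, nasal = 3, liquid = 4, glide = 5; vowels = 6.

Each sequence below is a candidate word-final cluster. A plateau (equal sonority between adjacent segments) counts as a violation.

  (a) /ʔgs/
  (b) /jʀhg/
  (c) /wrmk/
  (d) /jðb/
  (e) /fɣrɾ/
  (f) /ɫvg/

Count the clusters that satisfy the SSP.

(a) /ʔgs/: profile 1-1-2 — violates.
(b) /jʀhg/: profile 5-4-2-1 — obeys.
(c) /wrmk/: profile 5-4-3-1 — obeys.
(d) /jðb/: profile 5-2-1 — obeys.
(e) /fɣrɾ/: profile 2-2-4-4 — violates.
(f) /ɫvg/: profile 4-2-1 — obeys.

4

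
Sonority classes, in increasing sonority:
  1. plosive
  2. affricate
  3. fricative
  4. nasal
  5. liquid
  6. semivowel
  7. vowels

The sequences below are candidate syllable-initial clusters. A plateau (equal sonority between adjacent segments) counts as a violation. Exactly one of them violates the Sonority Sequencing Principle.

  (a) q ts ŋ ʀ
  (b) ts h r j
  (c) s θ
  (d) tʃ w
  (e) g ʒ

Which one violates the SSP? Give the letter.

(a) q ts ŋ ʀ: profile 1-2-4-5 — obeys.
(b) ts h r j: profile 2-3-5-6 — obeys.
(c) s θ: profile 3-3 — violates.
(d) tʃ w: profile 2-6 — obeys.
(e) g ʒ: profile 1-3 — obeys.

c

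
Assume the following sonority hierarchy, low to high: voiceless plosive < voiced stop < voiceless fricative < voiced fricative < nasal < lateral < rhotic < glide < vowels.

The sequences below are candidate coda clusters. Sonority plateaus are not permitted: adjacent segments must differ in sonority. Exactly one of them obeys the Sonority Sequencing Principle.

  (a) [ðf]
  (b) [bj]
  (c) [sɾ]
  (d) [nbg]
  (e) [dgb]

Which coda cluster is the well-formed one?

(a) 4-3 → obeys
(b) 2-8 → violates
(c) 3-7 → violates
(d) 5-2-2 → violates
(e) 2-2-2 → violates

a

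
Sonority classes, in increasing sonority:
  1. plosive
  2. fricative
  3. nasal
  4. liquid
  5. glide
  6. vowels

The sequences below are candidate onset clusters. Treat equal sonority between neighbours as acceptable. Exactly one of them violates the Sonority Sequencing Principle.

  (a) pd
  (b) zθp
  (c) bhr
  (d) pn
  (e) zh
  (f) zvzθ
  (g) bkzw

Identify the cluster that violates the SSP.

(a) 1-1 → obeys
(b) 2-2-1 → violates
(c) 1-2-4 → obeys
(d) 1-3 → obeys
(e) 2-2 → obeys
(f) 2-2-2-2 → obeys
(g) 1-1-2-5 → obeys

b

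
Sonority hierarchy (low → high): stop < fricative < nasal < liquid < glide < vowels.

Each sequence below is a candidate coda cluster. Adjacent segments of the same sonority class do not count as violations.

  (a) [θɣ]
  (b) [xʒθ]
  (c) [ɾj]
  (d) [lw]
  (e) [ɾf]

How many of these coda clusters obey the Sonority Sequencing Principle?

(a) 2-2 → obeys
(b) 2-2-2 → obeys
(c) 4-5 → violates
(d) 4-5 → violates
(e) 4-2 → obeys

3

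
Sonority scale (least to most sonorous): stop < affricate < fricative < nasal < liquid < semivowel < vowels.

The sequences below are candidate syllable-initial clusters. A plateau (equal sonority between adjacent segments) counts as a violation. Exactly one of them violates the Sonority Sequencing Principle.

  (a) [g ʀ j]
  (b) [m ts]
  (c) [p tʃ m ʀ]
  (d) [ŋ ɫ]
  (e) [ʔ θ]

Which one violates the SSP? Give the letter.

(a) sonority 1-5-6: well-formed.
(b) sonority 4-2: ill-formed.
(c) sonority 1-2-4-5: well-formed.
(d) sonority 4-5: well-formed.
(e) sonority 1-3: well-formed.

b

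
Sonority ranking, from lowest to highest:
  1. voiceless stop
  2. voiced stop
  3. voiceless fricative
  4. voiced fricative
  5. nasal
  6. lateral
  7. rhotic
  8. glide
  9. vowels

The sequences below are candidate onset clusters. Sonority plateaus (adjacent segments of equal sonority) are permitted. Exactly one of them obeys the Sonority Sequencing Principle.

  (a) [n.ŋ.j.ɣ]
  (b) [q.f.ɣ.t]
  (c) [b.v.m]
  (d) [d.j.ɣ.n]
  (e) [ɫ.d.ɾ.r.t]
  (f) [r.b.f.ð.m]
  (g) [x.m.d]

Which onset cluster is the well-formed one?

c

(a) [n.ŋ.j.ɣ]: profile 5-5-8-4 — violates.
(b) [q.f.ɣ.t]: profile 1-3-4-1 — violates.
(c) [b.v.m]: profile 2-4-5 — obeys.
(d) [d.j.ɣ.n]: profile 2-8-4-5 — violates.
(e) [ɫ.d.ɾ.r.t]: profile 6-2-7-7-1 — violates.
(f) [r.b.f.ð.m]: profile 7-2-3-4-5 — violates.
(g) [x.m.d]: profile 3-5-2 — violates.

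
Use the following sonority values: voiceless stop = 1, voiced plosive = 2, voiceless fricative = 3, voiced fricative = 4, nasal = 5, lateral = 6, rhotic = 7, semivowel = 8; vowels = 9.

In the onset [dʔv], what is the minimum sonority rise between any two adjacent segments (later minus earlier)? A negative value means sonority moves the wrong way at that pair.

-1

/d/ is a voiced plosive (sonority 2).
/ʔ/ is a voiceless stop (sonority 1).
/v/ is a voiced fricative (sonority 4).
/d/→/ʔ/: change -1.
/ʔ/→/v/: change +3.
Minimum = -1.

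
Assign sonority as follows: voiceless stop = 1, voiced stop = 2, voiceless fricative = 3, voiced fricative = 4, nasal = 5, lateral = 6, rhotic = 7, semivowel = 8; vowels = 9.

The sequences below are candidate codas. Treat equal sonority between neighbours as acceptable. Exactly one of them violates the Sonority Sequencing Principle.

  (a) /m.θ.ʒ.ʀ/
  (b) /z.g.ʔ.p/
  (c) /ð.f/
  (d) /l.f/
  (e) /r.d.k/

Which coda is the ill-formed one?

a

(a) /m.θ.ʒ.ʀ/: profile 5-3-4-7 — violates.
(b) /z.g.ʔ.p/: profile 4-2-1-1 — obeys.
(c) /ð.f/: profile 4-3 — obeys.
(d) /l.f/: profile 6-3 — obeys.
(e) /r.d.k/: profile 7-2-1 — obeys.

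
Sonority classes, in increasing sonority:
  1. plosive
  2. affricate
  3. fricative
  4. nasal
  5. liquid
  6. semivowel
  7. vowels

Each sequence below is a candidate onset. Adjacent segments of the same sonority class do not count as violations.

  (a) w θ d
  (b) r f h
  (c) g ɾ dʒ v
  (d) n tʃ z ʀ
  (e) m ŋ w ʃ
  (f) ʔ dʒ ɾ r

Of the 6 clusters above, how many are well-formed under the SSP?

1

(a) w θ d: profile 6-3-1 — violates.
(b) r f h: profile 5-3-3 — violates.
(c) g ɾ dʒ v: profile 1-5-2-3 — violates.
(d) n tʃ z ʀ: profile 4-2-3-5 — violates.
(e) m ŋ w ʃ: profile 4-4-6-3 — violates.
(f) ʔ dʒ ɾ r: profile 1-2-5-5 — obeys.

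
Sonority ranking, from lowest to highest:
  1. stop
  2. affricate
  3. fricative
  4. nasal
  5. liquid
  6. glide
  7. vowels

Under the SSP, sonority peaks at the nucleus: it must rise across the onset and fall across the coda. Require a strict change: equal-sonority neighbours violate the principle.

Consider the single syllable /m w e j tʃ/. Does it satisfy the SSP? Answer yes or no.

yes

Onset: /m/ is a nasal (sonority 4), /w/ is a glide (sonority 6); then the nucleus /e/ (sonority 7).
Onset profile 4-6-7 — rises to the nucleus.
Coda: /j/ is a glide (sonority 6), /tʃ/ is an affricate (sonority 2).
Coda profile 7-6-2 — falls from the nucleus.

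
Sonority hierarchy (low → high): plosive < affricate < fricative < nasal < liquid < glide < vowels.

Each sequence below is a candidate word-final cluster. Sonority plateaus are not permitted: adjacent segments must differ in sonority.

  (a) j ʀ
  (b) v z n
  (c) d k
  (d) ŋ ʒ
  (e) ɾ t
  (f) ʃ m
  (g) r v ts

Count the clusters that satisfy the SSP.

4

(a) sonority 6-5: well-formed.
(b) sonority 3-3-4: ill-formed.
(c) sonority 1-1: ill-formed.
(d) sonority 4-3: well-formed.
(e) sonority 5-1: well-formed.
(f) sonority 3-4: ill-formed.
(g) sonority 5-3-2: well-formed.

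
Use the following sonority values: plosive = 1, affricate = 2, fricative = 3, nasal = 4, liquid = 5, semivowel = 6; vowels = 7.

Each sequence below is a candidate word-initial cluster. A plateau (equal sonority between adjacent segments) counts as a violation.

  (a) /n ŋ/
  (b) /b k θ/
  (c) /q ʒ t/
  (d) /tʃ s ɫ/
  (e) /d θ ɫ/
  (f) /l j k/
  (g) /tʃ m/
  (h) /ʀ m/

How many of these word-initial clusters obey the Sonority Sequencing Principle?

3

(a) sonority 4-4: ill-formed.
(b) sonority 1-1-3: ill-formed.
(c) sonority 1-3-1: ill-formed.
(d) sonority 2-3-5: well-formed.
(e) sonority 1-3-5: well-formed.
(f) sonority 5-6-1: ill-formed.
(g) sonority 2-4: well-formed.
(h) sonority 5-4: ill-formed.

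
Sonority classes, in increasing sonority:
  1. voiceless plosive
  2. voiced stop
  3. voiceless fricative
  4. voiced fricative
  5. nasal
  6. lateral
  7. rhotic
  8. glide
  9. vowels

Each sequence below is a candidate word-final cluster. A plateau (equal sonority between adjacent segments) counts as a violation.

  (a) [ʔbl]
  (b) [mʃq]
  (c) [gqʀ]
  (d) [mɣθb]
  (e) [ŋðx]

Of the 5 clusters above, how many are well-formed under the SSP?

(a) [ʔbl]: profile 1-2-6 — violates.
(b) [mʃq]: profile 5-3-1 — obeys.
(c) [gqʀ]: profile 2-1-7 — violates.
(d) [mɣθb]: profile 5-4-3-2 — obeys.
(e) [ŋðx]: profile 5-4-3 — obeys.

3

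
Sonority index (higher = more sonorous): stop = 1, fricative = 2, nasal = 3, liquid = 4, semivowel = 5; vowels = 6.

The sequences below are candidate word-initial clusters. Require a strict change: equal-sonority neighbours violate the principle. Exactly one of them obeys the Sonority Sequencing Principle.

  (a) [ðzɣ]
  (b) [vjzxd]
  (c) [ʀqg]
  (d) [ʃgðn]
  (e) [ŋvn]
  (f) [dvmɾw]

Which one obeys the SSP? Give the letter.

f

(a) sonority 2-2-2: ill-formed.
(b) sonority 2-5-2-2-1: ill-formed.
(c) sonority 4-1-1: ill-formed.
(d) sonority 2-1-2-3: ill-formed.
(e) sonority 3-2-3: ill-formed.
(f) sonority 1-2-3-4-5: well-formed.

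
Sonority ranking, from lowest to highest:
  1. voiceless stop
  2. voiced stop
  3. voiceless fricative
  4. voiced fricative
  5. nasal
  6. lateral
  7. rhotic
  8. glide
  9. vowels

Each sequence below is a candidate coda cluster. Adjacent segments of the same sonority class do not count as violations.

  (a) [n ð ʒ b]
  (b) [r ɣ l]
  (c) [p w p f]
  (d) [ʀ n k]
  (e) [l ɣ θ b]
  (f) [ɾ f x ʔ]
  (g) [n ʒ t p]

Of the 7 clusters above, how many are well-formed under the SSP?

(a) 5-4-4-2 → obeys
(b) 7-4-6 → violates
(c) 1-8-1-3 → violates
(d) 7-5-1 → obeys
(e) 6-4-3-2 → obeys
(f) 7-3-3-1 → obeys
(g) 5-4-1-1 → obeys

5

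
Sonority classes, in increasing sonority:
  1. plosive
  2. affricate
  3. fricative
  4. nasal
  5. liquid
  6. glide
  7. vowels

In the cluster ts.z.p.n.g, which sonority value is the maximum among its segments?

/ts/ is an affricate (sonority 2).
/z/ is a fricative (sonority 3).
/p/ is a plosive (sonority 1).
/n/ is a nasal (sonority 4).
/g/ is a plosive (sonority 1).
The maximum is 4.

4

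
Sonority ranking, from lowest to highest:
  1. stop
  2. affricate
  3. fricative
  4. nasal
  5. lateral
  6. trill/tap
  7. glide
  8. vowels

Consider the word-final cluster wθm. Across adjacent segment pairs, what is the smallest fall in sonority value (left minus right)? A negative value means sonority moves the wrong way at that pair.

/w/ — glide, sonority 7.
/θ/ — fricative, sonority 3.
/m/ — nasal, sonority 4.
/w/→/θ/: change +4.
/θ/→/m/: change -1.
Minimum = -1.

-1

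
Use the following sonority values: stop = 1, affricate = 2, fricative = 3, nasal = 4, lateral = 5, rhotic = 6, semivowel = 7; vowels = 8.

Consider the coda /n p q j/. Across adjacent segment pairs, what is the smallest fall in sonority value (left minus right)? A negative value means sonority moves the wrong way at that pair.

-6

/n/ is a nasal (sonority 4).
/p/ is a stop (sonority 1).
/q/ is a stop (sonority 1).
/j/ is a semivowel (sonority 7).
/n/→/p/: change +3.
/p/→/q/: change +0.
/q/→/j/: change -6.
Minimum = -6.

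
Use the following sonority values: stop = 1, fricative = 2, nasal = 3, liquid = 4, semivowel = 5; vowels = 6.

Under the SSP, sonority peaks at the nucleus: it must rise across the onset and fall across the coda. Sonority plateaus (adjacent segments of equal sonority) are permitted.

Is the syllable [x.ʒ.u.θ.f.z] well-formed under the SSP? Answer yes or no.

Onset: /x/ is a fricative (sonority 2), /ʒ/ is a fricative (sonority 2); then the nucleus /u/ (sonority 6).
Onset profile 2-2-6 — rises to the nucleus.
Coda: /θ/ is a fricative (sonority 2), /f/ is a fricative (sonority 2), /z/ is a fricative (sonority 2).
Coda profile 6-2-2-2 — falls from the nucleus.

yes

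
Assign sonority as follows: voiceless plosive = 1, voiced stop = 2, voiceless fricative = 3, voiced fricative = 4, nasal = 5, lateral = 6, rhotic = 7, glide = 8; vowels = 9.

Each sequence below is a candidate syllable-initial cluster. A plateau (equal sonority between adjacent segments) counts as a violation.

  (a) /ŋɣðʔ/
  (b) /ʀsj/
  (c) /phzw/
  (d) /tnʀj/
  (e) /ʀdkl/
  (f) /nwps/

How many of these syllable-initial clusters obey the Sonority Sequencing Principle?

2

(a) /ŋɣðʔ/: profile 5-4-4-1 — violates.
(b) /ʀsj/: profile 7-3-8 — violates.
(c) /phzw/: profile 1-3-4-8 — obeys.
(d) /tnʀj/: profile 1-5-7-8 — obeys.
(e) /ʀdkl/: profile 7-2-1-6 — violates.
(f) /nwps/: profile 5-8-1-3 — violates.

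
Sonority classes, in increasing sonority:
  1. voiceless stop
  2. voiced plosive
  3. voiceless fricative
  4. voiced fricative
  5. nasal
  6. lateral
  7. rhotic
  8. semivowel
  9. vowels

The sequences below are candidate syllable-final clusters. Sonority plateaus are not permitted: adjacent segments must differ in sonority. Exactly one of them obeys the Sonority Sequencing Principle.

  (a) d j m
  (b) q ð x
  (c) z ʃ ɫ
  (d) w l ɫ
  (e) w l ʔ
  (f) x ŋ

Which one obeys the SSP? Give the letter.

e

(a) 2-8-5 → violates
(b) 1-4-3 → violates
(c) 4-3-6 → violates
(d) 8-6-6 → violates
(e) 8-6-1 → obeys
(f) 3-5 → violates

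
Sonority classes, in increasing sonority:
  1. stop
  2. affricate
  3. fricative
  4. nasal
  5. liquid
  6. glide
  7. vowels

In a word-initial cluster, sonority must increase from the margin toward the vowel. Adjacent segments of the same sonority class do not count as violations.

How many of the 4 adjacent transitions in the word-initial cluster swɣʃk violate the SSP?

/s/ — fricative, sonority 3.
/w/ — glide, sonority 6.
/ɣ/ — fricative, sonority 3.
/ʃ/ — fricative, sonority 3.
/k/ — stop, sonority 1.
/s/→/w/: 3→6 (rises) — ok.
/w/→/ɣ/: 6→3 (does not rise) — violation.
/ɣ/→/ʃ/: 3→3 (plateau, allowed) — ok.
/ʃ/→/k/: 3→1 (does not rise) — violation.

2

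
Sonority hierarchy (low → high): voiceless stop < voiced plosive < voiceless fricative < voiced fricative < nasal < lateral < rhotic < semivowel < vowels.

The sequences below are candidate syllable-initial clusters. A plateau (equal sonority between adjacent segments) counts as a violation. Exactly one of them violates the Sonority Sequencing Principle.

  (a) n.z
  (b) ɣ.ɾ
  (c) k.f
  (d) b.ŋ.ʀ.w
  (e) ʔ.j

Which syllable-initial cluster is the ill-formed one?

a

(a) 5-4 → violates
(b) 4-7 → obeys
(c) 1-3 → obeys
(d) 2-5-7-8 → obeys
(e) 1-8 → obeys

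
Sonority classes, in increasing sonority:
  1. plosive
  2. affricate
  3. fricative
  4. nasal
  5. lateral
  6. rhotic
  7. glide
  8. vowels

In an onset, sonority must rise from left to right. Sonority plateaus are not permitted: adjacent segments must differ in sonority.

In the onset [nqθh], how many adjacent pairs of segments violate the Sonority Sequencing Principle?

2

/n/: nasal = 4.
/q/: plosive = 1.
/θ/: fricative = 3.
/h/: fricative = 3.
/n/→/q/: 4→1 (does not rise) — violation.
/q/→/θ/: 1→3 (rises) — ok.
/θ/→/h/: 3→3 (plateau) — violation.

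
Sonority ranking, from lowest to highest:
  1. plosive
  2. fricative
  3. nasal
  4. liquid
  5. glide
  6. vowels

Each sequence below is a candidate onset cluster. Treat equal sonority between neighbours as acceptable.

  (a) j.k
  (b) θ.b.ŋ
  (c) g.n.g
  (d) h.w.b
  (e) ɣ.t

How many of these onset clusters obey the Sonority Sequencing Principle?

0

(a) j.k: profile 5-1 — violates.
(b) θ.b.ŋ: profile 2-1-3 — violates.
(c) g.n.g: profile 1-3-1 — violates.
(d) h.w.b: profile 2-5-1 — violates.
(e) ɣ.t: profile 2-1 — violates.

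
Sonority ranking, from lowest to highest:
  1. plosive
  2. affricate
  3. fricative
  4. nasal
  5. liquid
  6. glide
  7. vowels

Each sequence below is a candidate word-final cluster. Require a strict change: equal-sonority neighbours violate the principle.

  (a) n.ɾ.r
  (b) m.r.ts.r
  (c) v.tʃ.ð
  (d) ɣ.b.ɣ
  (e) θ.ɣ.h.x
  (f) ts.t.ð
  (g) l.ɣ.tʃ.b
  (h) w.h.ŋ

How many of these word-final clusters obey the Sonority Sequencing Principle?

(a) 4-5-5 → violates
(b) 4-5-2-5 → violates
(c) 3-2-3 → violates
(d) 3-1-3 → violates
(e) 3-3-3-3 → violates
(f) 2-1-3 → violates
(g) 5-3-2-1 → obeys
(h) 6-3-4 → violates

1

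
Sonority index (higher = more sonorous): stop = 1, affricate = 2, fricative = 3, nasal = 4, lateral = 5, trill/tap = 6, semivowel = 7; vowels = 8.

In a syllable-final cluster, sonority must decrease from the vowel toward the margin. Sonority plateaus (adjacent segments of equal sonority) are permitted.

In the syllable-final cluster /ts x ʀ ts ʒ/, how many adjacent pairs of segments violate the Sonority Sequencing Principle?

3

/ts/ — affricate, sonority 2.
/x/ — fricative, sonority 3.
/ʀ/ — trill/tap, sonority 6.
/ts/ — affricate, sonority 2.
/ʒ/ — fricative, sonority 3.
/ts/→/x/: 2→3 (does not fall) — violation.
/x/→/ʀ/: 3→6 (does not fall) — violation.
/ʀ/→/ts/: 6→2 (falls) — ok.
/ts/→/ʒ/: 2→3 (does not fall) — violation.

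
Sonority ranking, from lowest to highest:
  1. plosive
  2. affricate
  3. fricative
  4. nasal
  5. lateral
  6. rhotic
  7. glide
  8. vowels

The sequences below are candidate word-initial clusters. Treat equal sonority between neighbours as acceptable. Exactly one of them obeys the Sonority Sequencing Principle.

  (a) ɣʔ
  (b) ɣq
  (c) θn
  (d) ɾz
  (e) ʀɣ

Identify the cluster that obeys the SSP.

c

(a) 3-1 → violates
(b) 3-1 → violates
(c) 3-4 → obeys
(d) 6-3 → violates
(e) 6-3 → violates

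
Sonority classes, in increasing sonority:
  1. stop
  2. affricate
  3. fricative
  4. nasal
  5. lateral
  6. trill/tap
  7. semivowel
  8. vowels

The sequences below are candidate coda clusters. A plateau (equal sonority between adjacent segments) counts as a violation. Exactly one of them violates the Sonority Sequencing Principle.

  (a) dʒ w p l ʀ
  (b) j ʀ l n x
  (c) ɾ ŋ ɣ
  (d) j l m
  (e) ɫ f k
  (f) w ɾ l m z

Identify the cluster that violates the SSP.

a

(a) dʒ w p l ʀ: profile 2-7-1-5-6 — violates.
(b) j ʀ l n x: profile 7-6-5-4-3 — obeys.
(c) ɾ ŋ ɣ: profile 6-4-3 — obeys.
(d) j l m: profile 7-5-4 — obeys.
(e) ɫ f k: profile 5-3-1 — obeys.
(f) w ɾ l m z: profile 7-6-5-4-3 — obeys.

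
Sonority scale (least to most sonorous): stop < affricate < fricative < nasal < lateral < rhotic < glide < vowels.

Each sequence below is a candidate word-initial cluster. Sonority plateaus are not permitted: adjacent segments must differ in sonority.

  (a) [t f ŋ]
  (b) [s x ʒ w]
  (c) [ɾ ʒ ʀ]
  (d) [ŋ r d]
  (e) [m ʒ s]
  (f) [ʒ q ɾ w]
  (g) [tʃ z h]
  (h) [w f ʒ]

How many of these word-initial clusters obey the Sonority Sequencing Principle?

(a) sonority 1-3-4: well-formed.
(b) sonority 3-3-3-7: ill-formed.
(c) sonority 6-3-6: ill-formed.
(d) sonority 4-6-1: ill-formed.
(e) sonority 4-3-3: ill-formed.
(f) sonority 3-1-6-7: ill-formed.
(g) sonority 2-3-3: ill-formed.
(h) sonority 7-3-3: ill-formed.

1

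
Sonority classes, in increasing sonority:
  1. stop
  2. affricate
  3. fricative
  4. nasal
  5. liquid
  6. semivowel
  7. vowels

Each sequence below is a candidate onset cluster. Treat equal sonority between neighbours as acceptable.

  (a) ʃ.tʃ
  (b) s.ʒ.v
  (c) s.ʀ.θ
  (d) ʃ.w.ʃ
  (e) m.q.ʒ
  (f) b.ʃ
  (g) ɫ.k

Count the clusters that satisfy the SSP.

2

(a) 3-2 → violates
(b) 3-3-3 → obeys
(c) 3-5-3 → violates
(d) 3-6-3 → violates
(e) 4-1-3 → violates
(f) 1-3 → obeys
(g) 5-1 → violates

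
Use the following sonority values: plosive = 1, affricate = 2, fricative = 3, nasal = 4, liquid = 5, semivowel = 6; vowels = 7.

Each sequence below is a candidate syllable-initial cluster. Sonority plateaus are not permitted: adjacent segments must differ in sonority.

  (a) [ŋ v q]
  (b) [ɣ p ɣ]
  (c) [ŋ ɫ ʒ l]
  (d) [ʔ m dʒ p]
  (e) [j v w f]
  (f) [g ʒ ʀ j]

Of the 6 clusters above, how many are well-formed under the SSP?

1

(a) 4-3-1 → violates
(b) 3-1-3 → violates
(c) 4-5-3-5 → violates
(d) 1-4-2-1 → violates
(e) 6-3-6-3 → violates
(f) 1-3-5-6 → obeys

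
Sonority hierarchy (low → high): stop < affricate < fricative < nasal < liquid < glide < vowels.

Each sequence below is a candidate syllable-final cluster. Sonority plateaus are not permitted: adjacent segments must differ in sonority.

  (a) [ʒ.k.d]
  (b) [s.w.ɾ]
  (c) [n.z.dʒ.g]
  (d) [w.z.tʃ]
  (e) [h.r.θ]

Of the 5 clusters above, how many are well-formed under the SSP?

(a) 3-1-1 → violates
(b) 3-6-5 → violates
(c) 4-3-2-1 → obeys
(d) 6-3-2 → obeys
(e) 3-5-3 → violates

2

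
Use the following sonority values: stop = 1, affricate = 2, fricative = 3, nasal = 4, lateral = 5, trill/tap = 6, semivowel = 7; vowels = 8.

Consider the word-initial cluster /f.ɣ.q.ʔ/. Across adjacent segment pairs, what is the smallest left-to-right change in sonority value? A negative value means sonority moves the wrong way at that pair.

-2

/f/ — fricative, sonority 3.
/ɣ/ — fricative, sonority 3.
/q/ — stop, sonority 1.
/ʔ/ — stop, sonority 1.
/f/→/ɣ/: change +0.
/ɣ/→/q/: change -2.
/q/→/ʔ/: change +0.
Minimum = -2.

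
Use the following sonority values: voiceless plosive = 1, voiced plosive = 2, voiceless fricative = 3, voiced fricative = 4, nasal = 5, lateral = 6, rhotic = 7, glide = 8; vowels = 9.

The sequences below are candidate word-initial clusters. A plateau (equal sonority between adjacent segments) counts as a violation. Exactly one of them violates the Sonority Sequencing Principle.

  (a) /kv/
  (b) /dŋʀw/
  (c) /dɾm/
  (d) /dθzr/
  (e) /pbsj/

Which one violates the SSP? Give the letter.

c

(a) sonority 1-4: well-formed.
(b) sonority 2-5-7-8: well-formed.
(c) sonority 2-7-5: ill-formed.
(d) sonority 2-3-4-7: well-formed.
(e) sonority 1-2-3-8: well-formed.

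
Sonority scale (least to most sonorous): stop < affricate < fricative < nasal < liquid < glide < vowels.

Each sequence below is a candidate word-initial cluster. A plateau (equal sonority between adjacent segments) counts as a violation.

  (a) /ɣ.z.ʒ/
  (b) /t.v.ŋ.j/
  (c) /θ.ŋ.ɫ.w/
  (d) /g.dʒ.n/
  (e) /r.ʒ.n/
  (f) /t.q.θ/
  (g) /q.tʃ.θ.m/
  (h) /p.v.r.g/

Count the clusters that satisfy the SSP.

(a) 3-3-3 → violates
(b) 1-3-4-6 → obeys
(c) 3-4-5-6 → obeys
(d) 1-2-4 → obeys
(e) 5-3-4 → violates
(f) 1-1-3 → violates
(g) 1-2-3-4 → obeys
(h) 1-3-5-1 → violates

4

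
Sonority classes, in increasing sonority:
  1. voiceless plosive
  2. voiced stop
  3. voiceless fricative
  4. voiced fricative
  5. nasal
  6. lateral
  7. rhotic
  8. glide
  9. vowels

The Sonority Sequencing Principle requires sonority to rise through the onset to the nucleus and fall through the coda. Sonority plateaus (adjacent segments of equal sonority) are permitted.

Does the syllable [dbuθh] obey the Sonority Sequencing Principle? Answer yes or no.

yes

Onset: /d/ is a voiced stop (sonority 2), /b/ is a voiced stop (sonority 2); then the nucleus /u/ (sonority 9).
Onset profile 2-2-9 — rises to the nucleus.
Coda: /θ/ is a voiceless fricative (sonority 3), /h/ is a voiceless fricative (sonority 3).
Coda profile 9-3-3 — falls from the nucleus.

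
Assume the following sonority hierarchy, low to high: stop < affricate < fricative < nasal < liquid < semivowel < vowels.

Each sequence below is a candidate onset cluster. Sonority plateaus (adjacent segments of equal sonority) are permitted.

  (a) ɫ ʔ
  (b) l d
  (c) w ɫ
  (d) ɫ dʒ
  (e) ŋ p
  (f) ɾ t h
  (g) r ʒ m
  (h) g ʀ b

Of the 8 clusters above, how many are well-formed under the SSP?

(a) 5-1 → violates
(b) 5-1 → violates
(c) 6-5 → violates
(d) 5-2 → violates
(e) 4-1 → violates
(f) 5-1-3 → violates
(g) 5-3-4 → violates
(h) 1-5-1 → violates

0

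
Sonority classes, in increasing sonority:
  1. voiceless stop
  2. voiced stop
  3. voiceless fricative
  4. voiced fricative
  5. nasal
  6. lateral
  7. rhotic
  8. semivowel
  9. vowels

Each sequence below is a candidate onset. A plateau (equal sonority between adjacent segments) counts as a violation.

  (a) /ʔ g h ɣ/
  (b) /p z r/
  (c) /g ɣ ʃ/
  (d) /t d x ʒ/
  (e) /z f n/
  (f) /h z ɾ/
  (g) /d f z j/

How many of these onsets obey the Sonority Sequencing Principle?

5

(a) /ʔ g h ɣ/: profile 1-2-3-4 — obeys.
(b) /p z r/: profile 1-4-7 — obeys.
(c) /g ɣ ʃ/: profile 2-4-3 — violates.
(d) /t d x ʒ/: profile 1-2-3-4 — obeys.
(e) /z f n/: profile 4-3-5 — violates.
(f) /h z ɾ/: profile 3-4-7 — obeys.
(g) /d f z j/: profile 2-3-4-8 — obeys.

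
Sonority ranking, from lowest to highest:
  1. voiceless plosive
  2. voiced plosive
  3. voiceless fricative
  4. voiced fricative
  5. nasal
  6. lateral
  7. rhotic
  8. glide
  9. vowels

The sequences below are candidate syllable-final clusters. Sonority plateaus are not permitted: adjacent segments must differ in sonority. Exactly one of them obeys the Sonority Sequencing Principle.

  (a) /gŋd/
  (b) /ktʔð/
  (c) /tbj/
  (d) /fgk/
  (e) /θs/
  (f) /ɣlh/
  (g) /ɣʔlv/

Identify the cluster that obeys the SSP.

d

(a) sonority 2-5-2: ill-formed.
(b) sonority 1-1-1-4: ill-formed.
(c) sonority 1-2-8: ill-formed.
(d) sonority 3-2-1: well-formed.
(e) sonority 3-3: ill-formed.
(f) sonority 4-6-3: ill-formed.
(g) sonority 4-1-6-4: ill-formed.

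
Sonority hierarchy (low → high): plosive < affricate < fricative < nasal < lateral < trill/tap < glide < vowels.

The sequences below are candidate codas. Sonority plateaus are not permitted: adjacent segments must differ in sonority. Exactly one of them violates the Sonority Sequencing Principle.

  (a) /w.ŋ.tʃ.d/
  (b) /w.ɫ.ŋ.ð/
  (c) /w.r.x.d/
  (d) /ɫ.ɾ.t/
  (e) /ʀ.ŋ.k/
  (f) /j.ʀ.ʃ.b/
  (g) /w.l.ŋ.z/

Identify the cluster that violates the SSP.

(a) sonority 7-4-2-1: well-formed.
(b) sonority 7-5-4-3: well-formed.
(c) sonority 7-6-3-1: well-formed.
(d) sonority 5-6-1: ill-formed.
(e) sonority 6-4-1: well-formed.
(f) sonority 7-6-3-1: well-formed.
(g) sonority 7-5-4-3: well-formed.

d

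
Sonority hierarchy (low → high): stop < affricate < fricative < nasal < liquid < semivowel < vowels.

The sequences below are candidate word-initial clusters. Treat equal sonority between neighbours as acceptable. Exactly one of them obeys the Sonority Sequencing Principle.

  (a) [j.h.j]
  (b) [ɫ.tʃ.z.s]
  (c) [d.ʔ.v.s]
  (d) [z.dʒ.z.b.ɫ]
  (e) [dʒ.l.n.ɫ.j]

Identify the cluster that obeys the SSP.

(a) 6-3-6 → violates
(b) 5-2-3-3 → violates
(c) 1-1-3-3 → obeys
(d) 3-2-3-1-5 → violates
(e) 2-5-4-5-6 → violates

c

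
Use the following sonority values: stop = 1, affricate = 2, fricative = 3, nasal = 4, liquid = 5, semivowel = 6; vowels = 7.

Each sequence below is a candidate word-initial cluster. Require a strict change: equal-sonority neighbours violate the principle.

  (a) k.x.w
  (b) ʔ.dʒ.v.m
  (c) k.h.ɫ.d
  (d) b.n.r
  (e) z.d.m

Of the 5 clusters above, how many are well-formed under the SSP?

(a) k.x.w: profile 1-3-6 — obeys.
(b) ʔ.dʒ.v.m: profile 1-2-3-4 — obeys.
(c) k.h.ɫ.d: profile 1-3-5-1 — violates.
(d) b.n.r: profile 1-4-5 — obeys.
(e) z.d.m: profile 3-1-4 — violates.

3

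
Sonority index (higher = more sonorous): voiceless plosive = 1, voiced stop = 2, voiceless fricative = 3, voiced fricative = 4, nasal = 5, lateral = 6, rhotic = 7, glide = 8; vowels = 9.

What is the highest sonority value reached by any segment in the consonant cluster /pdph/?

3

/p/: voiceless plosive = 1.
/d/: voiced stop = 2.
/p/: voiceless plosive = 1.
/h/: voiceless fricative = 3.
The maximum is 3.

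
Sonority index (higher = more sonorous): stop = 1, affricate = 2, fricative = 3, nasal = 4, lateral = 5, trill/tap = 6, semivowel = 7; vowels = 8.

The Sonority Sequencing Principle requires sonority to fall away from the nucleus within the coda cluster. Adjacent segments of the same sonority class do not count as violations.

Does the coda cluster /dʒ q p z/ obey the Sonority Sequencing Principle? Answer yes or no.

/dʒ/ is an affricate (sonority 2).
/q/ is a stop (sonority 1).
/p/ is a stop (sonority 1).
/z/ is a fricative (sonority 3).
The profile is 2-1-1-3. Between /p/ (1) and /z/ (3) sonority does not fall, so the cluster violates the SSP.

no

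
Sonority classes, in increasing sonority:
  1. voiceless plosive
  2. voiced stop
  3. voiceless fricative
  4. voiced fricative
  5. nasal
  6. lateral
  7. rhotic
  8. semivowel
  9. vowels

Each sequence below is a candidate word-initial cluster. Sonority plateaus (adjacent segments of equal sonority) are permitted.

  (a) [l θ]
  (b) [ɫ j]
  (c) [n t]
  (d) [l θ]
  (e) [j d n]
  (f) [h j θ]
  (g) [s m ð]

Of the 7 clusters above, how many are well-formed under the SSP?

1

(a) 6-3 → violates
(b) 6-8 → obeys
(c) 5-1 → violates
(d) 6-3 → violates
(e) 8-2-5 → violates
(f) 3-8-3 → violates
(g) 3-5-4 → violates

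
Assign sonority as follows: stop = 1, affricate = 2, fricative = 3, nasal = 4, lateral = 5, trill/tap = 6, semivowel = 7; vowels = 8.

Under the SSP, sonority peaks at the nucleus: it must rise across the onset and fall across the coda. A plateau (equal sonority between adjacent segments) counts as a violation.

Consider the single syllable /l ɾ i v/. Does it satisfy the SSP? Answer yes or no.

Onset: /l/ is a lateral (sonority 5), /ɾ/ is a trill/tap (sonority 6); then the nucleus /i/ (sonority 8).
Onset profile 5-6-8 — rises to the nucleus.
Coda: /v/ is a fricative (sonority 3).
Coda profile 8-3 — falls from the nucleus.

yes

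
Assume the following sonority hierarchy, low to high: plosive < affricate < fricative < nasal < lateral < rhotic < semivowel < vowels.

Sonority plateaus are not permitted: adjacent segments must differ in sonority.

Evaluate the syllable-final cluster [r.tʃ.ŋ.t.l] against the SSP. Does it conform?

/r/ — rhotic, sonority 6.
/tʃ/ — affricate, sonority 2.
/ŋ/ — nasal, sonority 4.
/t/ — plosive, sonority 1.
/l/ — lateral, sonority 5.
The profile is 6-2-4-1-5. Between /tʃ/ (2) and /ŋ/ (4) sonority does not fall, so the cluster violates the SSP.

no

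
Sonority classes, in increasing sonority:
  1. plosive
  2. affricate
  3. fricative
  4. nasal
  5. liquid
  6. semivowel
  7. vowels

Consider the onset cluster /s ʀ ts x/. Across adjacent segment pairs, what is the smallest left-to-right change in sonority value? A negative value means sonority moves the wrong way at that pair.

-3

/s/ is a fricative (sonority 3).
/ʀ/ is a liquid (sonority 5).
/ts/ is an affricate (sonority 2).
/x/ is a fricative (sonority 3).
/s/→/ʀ/: change +2.
/ʀ/→/ts/: change -3.
/ts/→/x/: change +1.
Minimum = -3.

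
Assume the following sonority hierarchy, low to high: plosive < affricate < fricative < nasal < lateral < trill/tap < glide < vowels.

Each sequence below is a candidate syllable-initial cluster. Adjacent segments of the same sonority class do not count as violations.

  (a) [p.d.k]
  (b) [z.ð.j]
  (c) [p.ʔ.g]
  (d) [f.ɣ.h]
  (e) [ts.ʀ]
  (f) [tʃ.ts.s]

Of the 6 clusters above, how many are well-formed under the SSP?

(a) [p.d.k]: profile 1-1-1 — obeys.
(b) [z.ð.j]: profile 3-3-7 — obeys.
(c) [p.ʔ.g]: profile 1-1-1 — obeys.
(d) [f.ɣ.h]: profile 3-3-3 — obeys.
(e) [ts.ʀ]: profile 2-6 — obeys.
(f) [tʃ.ts.s]: profile 2-2-3 — obeys.

6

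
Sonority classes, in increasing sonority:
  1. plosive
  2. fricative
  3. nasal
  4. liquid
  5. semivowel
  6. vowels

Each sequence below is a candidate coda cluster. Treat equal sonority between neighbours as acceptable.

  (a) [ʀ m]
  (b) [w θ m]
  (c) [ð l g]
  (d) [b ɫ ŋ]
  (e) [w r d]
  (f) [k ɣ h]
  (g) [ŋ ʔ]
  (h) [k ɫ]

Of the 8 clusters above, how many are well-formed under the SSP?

3

(a) [ʀ m]: profile 4-3 — obeys.
(b) [w θ m]: profile 5-2-3 — violates.
(c) [ð l g]: profile 2-4-1 — violates.
(d) [b ɫ ŋ]: profile 1-4-3 — violates.
(e) [w r d]: profile 5-4-1 — obeys.
(f) [k ɣ h]: profile 1-2-2 — violates.
(g) [ŋ ʔ]: profile 3-1 — obeys.
(h) [k ɫ]: profile 1-4 — violates.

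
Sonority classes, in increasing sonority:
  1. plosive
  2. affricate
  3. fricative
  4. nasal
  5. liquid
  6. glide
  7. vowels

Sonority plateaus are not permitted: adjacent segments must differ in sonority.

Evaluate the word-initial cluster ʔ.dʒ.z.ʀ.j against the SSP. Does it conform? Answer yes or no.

/ʔ/: plosive = 1.
/dʒ/: affricate = 2.
/z/: fricative = 3.
/ʀ/: liquid = 5.
/j/: glide = 6.
The profile 1-2-3-5-6 strictly rises, so the word-initial cluster satisfies the SSP.

yes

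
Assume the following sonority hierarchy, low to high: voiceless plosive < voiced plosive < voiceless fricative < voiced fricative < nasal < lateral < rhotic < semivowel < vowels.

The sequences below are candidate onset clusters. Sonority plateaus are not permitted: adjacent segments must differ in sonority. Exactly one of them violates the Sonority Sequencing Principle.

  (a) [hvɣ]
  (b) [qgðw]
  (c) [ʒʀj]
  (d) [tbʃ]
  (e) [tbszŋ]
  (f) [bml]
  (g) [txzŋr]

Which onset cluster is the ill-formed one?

a

(a) 3-4-4 → violates
(b) 1-2-4-8 → obeys
(c) 4-7-8 → obeys
(d) 1-2-3 → obeys
(e) 1-2-3-4-5 → obeys
(f) 2-5-6 → obeys
(g) 1-3-4-5-7 → obeys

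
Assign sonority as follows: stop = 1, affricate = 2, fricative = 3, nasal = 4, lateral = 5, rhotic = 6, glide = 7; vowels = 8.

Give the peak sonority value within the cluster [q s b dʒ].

/q/ is a stop (sonority 1).
/s/ is a fricative (sonority 3).
/b/ is a stop (sonority 1).
/dʒ/ is an affricate (sonority 2).
The maximum is 3.

3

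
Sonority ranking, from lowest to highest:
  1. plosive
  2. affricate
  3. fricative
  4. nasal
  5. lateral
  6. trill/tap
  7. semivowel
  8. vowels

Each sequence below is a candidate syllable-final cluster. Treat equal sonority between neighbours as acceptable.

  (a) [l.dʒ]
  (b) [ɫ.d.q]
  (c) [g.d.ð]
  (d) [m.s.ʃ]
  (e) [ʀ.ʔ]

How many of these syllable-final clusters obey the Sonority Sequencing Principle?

4

(a) 5-2 → obeys
(b) 5-1-1 → obeys
(c) 1-1-3 → violates
(d) 4-3-3 → obeys
(e) 6-1 → obeys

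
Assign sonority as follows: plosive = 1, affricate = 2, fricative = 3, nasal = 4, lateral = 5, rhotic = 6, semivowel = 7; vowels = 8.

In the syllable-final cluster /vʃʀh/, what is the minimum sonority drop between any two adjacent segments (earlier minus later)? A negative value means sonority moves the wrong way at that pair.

-3

/v/: fricative = 3.
/ʃ/: fricative = 3.
/ʀ/: rhotic = 6.
/h/: fricative = 3.
/v/→/ʃ/: change +0.
/ʃ/→/ʀ/: change -3.
/ʀ/→/h/: change +3.
Minimum = -3.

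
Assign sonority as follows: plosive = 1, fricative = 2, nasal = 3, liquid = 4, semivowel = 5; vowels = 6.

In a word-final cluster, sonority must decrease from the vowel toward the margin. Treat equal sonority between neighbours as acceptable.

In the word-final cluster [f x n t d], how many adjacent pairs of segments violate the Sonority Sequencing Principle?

1

/f/: fricative = 2.
/x/: fricative = 2.
/n/: nasal = 3.
/t/: plosive = 1.
/d/: plosive = 1.
/f/→/x/: 2→2 (plateau, allowed) — ok.
/x/→/n/: 2→3 (does not fall) — violation.
/n/→/t/: 3→1 (falls) — ok.
/t/→/d/: 1→1 (plateau, allowed) — ok.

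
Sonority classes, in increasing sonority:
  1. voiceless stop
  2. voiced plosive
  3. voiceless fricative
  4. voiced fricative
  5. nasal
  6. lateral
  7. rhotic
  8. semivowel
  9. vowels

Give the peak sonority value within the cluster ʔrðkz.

/ʔ/: voiceless stop = 1.
/r/: rhotic = 7.
/ð/: voiced fricative = 4.
/k/: voiceless stop = 1.
/z/: voiced fricative = 4.
The maximum is 7.

7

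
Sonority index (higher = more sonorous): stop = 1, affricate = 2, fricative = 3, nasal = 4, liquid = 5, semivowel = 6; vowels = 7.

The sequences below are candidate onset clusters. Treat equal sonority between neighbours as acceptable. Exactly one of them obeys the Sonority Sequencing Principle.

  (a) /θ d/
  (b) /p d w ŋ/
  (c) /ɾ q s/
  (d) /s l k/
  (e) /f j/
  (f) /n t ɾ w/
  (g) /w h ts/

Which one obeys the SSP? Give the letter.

(a) 3-1 → violates
(b) 1-1-6-4 → violates
(c) 5-1-3 → violates
(d) 3-5-1 → violates
(e) 3-6 → obeys
(f) 4-1-5-6 → violates
(g) 6-3-2 → violates

e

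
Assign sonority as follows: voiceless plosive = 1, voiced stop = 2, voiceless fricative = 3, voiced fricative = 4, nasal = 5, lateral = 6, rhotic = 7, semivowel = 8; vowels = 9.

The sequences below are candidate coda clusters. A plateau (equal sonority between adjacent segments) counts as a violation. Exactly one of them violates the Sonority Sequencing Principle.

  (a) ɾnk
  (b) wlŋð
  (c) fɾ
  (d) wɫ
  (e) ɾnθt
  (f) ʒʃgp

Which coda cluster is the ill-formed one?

c

(a) 7-5-1 → obeys
(b) 8-6-5-4 → obeys
(c) 3-7 → violates
(d) 8-6 → obeys
(e) 7-5-3-1 → obeys
(f) 4-3-2-1 → obeys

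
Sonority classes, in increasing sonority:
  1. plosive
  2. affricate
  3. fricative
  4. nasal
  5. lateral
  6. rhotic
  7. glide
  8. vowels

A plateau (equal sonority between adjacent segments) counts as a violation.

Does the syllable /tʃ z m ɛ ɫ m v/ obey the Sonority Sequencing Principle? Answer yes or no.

yes

Onset: /tʃ/ is an affricate (sonority 2), /z/ is a fricative (sonority 3), /m/ is a nasal (sonority 4); then the nucleus /ɛ/ (sonority 8).
Onset profile 2-3-4-8 — rises to the nucleus.
Coda: /ɫ/ is a lateral (sonority 5), /m/ is a nasal (sonority 4), /v/ is a fricative (sonority 3).
Coda profile 8-5-4-3 — falls from the nucleus.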